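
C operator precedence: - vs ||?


'-' is additive (level 9); '||' is logical OR (level 1)
Higher level binds tighter
'-' has higher precedence than '||'


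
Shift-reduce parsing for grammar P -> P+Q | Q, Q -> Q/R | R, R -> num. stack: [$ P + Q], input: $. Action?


handle 'P+Q' on top; lookahead ∈ FOLLOW(P) = {+, $}
Action: reduce (P -> P+Q)


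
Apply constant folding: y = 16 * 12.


16 * 12 = 192 at compile time
Optimized: y = 192


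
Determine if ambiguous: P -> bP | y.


right-linear, alternatives start with distinct terminals 'b' vs 'y': unique leftmost derivation
Unambiguous


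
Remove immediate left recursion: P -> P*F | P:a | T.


Left-recursive alternatives: P*F, P:a; non-recursive: T
Introduce P': P -> TP', P' -> *FP' | :aP' | ε


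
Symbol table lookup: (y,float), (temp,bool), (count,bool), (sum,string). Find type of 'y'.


Lookup 'y' → type float


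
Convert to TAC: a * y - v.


Break into single-operator statements:
t1 = a * y
t2 = t1 - v


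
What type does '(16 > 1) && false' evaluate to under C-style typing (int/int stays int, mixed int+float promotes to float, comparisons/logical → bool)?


Operand types: bool && bool
Rule: logical operators take bool operands and yield bool
Result type: bool


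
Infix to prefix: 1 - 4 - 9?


left-to-right (same/higher precedence on left): tree is (- (- 1 4) 9)
Prefix: - - 1 4 9


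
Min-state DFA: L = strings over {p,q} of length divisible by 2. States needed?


Track length mod 2: states 0..1, accept at 0
Minimal DFA: 2 states


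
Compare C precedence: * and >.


'*' is multiplicative (level 10); '>' is relational (level 7)
Higher level binds tighter
'*' has higher precedence than '>'


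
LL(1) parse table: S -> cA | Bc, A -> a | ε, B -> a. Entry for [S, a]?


For [S, a]: 'a' ∈ FIRST(Bc)
Entry: S -> Bc


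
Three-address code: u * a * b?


Break into single-operator statements:
t1 = u * a
t2 = t1 * b


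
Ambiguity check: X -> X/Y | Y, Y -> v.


precedence layered via separate nonterminal Y: deterministic
Unambiguous


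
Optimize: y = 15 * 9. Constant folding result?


15 * 9 = 135 at compile time
Optimized: y = 135


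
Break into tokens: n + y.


Scan left to right, longest-match per lexeme
Tokens: ID(n), OP(+), ID(y)


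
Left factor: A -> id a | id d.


Common prefix: 'id'
Factored: A -> id A', A' -> a | d


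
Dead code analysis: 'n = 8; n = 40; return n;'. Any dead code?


first assignment to n is overwritten before any read
Dead: 'n = 8'


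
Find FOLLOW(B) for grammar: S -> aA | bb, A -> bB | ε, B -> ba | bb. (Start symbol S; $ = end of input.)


$ ∈ FOLLOW(S). For each A -> αBβ: add FIRST(β)\{ε} to FOLLOW(B); if β nullable, add FOLLOW(A).
FOLLOW(B) = {$}


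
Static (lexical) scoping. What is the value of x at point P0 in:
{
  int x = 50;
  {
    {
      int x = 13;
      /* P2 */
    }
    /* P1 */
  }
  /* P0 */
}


x declared in the same block as P0
x = 50


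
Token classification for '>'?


Pattern: operator symbol
Type: OPERATOR


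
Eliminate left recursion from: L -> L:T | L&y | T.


Left-recursive alternatives: L:T, L&y; non-recursive: T
Introduce L': L -> TL', L' -> :TL' | &yL' | ε


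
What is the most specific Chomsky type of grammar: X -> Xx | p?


Left-linear: every RHS is a terminal or one nonterminal followed by a terminal
Classification: Type 3 (Regular)


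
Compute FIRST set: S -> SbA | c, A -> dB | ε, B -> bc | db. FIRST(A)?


Per alternative of A: FIRST(dB) = {d}; FIRST(ε) = {ε}
FIRST(A) = {d, ε}


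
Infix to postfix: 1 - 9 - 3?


Left to right (same or higher precedence on left)
Postfix: 1 9 - 3 -


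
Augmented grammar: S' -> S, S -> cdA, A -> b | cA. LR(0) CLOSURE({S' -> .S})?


Start: S' -> .S
For each item with dot before a nonterminal B, add B -> .γ for every B-production
Closure: [S' -> .S, S -> .cdA]


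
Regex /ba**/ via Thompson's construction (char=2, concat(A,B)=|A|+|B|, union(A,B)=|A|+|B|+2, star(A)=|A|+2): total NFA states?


Syntax tree has 2 char leaf(s), 0 union(s), 2 star(s)
chars contribute 2×2 = 4; each union adds +2; each star adds +2
Total: 4 + 0 + 4 = 8 states


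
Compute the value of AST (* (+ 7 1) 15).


Evaluate inner: (+ 7 1) = 8
Evaluate root: (* 8 15) = 120
Result: 120


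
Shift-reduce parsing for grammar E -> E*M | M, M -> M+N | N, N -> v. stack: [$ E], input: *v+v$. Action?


shift '*' to continue E -> E*M
Action: shift


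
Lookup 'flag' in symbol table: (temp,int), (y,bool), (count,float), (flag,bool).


Lookup 'flag' → type bool


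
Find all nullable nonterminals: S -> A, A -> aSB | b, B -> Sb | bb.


A nonterminal is nullable iff some alternative derives ε (directly, or every symbol in it is nullable)
Nullable: {}


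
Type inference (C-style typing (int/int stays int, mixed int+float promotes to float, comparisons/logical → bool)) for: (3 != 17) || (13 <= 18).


Operand types: bool || bool
Rule: logical operators take bool operands and yield bool
Result type: bool


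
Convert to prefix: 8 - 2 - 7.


left-to-right (same/higher precedence on left): tree is (- (- 8 2) 7)
Prefix: - - 8 2 7


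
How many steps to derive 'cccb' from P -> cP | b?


Derivation: P => cP => ccP => cccP => cccb
Steps: 4


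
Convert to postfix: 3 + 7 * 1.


* has higher precedence, evaluate 7*1 first
Postfix: 3 7 1 * +


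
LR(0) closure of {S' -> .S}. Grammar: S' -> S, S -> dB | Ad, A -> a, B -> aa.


Start: S' -> .S
For each item with dot before a nonterminal B, add B -> .γ for every B-production
Closure: [S' -> .S, S -> .dB, S -> .Ad, A -> .a]


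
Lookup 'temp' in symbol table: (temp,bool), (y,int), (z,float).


Lookup 'temp' → type bool


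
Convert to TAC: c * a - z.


Break into single-operator statements:
t1 = c * a
t2 = t1 - z


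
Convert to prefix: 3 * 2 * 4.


left-to-right (same/higher precedence on left): tree is (* (* 3 2) 4)
Prefix: * * 3 2 4


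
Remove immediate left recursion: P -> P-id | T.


Left-recursive alternatives: P-id; non-recursive: T
Introduce P': P -> TP', P' -> -idP' | ε


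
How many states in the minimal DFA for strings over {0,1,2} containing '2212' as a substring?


KMP-style automaton: 4 progress states + 1 absorbing accept = 5
Minimal DFA: 5 states


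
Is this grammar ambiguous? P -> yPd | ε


balanced y^n…d^n: each string has a unique parse
Unambiguous


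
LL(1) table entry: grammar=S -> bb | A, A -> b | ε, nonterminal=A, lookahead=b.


For [A, b]: 'b' ∈ FIRST(b)
Entry: A -> b


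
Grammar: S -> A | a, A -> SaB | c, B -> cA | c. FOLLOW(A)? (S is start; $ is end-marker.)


$ ∈ FOLLOW(S). For each A -> αBβ: add FIRST(β)\{ε} to FOLLOW(B); if β nullable, add FOLLOW(A).
FOLLOW(A) = {$, a}


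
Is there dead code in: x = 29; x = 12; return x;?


first assignment to x is overwritten before any read
Dead: 'x = 29'


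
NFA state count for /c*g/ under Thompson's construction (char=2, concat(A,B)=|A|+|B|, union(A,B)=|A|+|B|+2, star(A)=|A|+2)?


Syntax tree has 2 char leaf(s), 0 union(s), 1 star(s)
chars contribute 2×2 = 4; each union adds +2; each star adds +2
Total: 4 + 0 + 2 = 6 states


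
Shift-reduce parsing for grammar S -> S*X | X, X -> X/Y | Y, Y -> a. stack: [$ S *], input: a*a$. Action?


no handle ('S*' is not any RHS); shift 'a'
Action: shift


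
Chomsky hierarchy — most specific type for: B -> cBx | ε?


Single nonterminal LHS, but c^n x^n is not regular
Classification: Type 2 (Context-Free)


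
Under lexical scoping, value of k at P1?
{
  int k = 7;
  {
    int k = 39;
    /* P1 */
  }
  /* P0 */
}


k declared in the same block as P1
k = 39


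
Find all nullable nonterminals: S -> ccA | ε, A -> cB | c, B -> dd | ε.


A nonterminal is nullable iff some alternative derives ε (directly, or every symbol in it is nullable)
Nullable: {B, S}


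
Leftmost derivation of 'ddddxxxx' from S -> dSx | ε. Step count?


Derivation: S => dSx => ddSxx => dddSxxx => ddddSxxxx => ddddxxxx
Steps: 5


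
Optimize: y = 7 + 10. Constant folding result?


7 + 10 = 17 at compile time
Optimized: y = 17


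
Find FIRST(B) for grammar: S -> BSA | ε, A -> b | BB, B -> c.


Per alternative of B: FIRST(c) = {c}
FIRST(B) = {c}


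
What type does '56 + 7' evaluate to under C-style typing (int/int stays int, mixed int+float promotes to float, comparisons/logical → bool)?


Operand types: int + int
Rule: mixed int/float promotes to float; int/int stays int
Result type: int


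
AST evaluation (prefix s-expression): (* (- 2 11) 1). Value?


Evaluate inner: (- 2 11) = -9
Evaluate root: (* -9 1) = -9
Result: -9


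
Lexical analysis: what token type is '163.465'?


Pattern: digits with a decimal point
Type: FLOAT_LITERAL


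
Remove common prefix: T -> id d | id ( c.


Common prefix: 'id'
Factored: T -> id T', T' -> d | ( c


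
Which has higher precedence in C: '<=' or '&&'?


'<=' is relational (level 7); '&&' is logical AND (level 2)
Higher level binds tighter
'<=' has higher precedence than '&&'


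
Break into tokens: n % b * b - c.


Scan left to right, longest-match per lexeme
Tokens: ID(n), OP(%), ID(b), OP(*), ID(b), OP(-), ID(c)


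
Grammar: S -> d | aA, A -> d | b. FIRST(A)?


Per alternative of A: FIRST(d) = {d}; FIRST(b) = {b}
FIRST(A) = {b, d}


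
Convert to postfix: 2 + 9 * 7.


* has higher precedence, evaluate 9*7 first
Postfix: 2 9 7 * +


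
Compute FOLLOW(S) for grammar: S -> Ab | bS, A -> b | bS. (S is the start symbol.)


$ ∈ FOLLOW(S). For each A -> αBβ: add FIRST(β)\{ε} to FOLLOW(B); if β nullable, add FOLLOW(A).
FOLLOW(S) = {$, b}


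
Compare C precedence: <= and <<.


'<<' is shift (level 8); '<=' is relational (level 7)
Higher level binds tighter
'<<' has higher precedence than '<='


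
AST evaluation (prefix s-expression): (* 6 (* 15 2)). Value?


Evaluate inner: (* 15 2) = 30
Evaluate root: (* 6 30) = 180
Result: 180


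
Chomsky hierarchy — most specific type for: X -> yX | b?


Right-linear: every RHS is a terminal or a terminal followed by one nonterminal
Classification: Type 3 (Regular)


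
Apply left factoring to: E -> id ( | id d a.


Common prefix: 'id'
Factored: E -> id E', E' -> ( | d a


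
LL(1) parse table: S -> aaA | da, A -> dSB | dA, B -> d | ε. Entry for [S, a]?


For [S, a]: 'a' ∈ FIRST(aaA)
Entry: S -> aaA


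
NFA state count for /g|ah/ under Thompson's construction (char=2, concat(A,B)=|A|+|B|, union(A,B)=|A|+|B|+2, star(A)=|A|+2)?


Syntax tree has 3 char leaf(s), 1 union(s), 0 star(s)
chars contribute 3×2 = 6; each union adds +2; each star adds +2
Total: 6 + 2 + 0 = 8 states


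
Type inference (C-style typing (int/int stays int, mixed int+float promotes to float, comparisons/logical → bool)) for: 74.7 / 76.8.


Operand types: float / float
Rule: mixed int/float promotes to float; int/int stays int
Result type: float


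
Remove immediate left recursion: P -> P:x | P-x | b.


Left-recursive alternatives: P:x, P-x; non-recursive: b
Introduce P': P -> bP', P' -> :xP' | -xP' | ε


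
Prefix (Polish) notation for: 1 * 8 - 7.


left-to-right (same/higher precedence on left): tree is (- (* 1 8) 7)
Prefix: - * 1 8 7


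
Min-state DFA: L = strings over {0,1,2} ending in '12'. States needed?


Track the longest suffix of input matching a prefix of '12': 3 classes (prefixes of length 0..2)
Minimal DFA: 3 states


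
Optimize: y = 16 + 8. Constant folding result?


16 + 8 = 24 at compile time
Optimized: y = 24


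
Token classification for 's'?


Pattern: letter/underscore followed by alphanumerics, not a keyword
Type: IDENTIFIER


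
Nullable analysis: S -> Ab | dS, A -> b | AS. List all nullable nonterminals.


A nonterminal is nullable iff some alternative derives ε (directly, or every symbol in it is nullable)
Nullable: {}


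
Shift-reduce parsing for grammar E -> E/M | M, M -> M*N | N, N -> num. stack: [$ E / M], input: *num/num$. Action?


'*' can extend M; shift to build M -> M*N
Action: shift


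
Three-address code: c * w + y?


Break into single-operator statements:
t1 = c * w
t2 = t1 + y


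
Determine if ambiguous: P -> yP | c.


right-linear, alternatives start with distinct terminals 'y' vs 'c': unique leftmost derivation
Unambiguous


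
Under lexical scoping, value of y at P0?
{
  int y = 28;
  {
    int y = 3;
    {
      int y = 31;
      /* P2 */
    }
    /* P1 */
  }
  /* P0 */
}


y declared in the same block as P0
y = 28


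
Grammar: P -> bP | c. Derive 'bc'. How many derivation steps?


Derivation: P => bP => bc
Steps: 2


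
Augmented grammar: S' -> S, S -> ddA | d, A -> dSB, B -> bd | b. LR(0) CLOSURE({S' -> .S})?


Start: S' -> .S
For each item with dot before a nonterminal B, add B -> .γ for every B-production
Closure: [S' -> .S, S -> .ddA, S -> .d]


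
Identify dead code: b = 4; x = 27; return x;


b is assigned but never read
Dead: 'b = 4'


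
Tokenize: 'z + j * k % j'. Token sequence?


Scan left to right, longest-match per lexeme
Tokens: ID(z), OP(+), ID(j), OP(*), ID(k), OP(%), ID(j)


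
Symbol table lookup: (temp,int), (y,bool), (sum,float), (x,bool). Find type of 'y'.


Lookup 'y' → type bool


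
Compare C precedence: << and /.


'/' is multiplicative (level 10); '<<' is shift (level 8)
Higher level binds tighter
'/' has higher precedence than '<<'


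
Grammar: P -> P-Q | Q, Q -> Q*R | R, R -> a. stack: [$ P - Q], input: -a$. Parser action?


handle 'P-Q' on top; lookahead ∈ FOLLOW(P) = {-, $}
Action: reduce (P -> P-Q)


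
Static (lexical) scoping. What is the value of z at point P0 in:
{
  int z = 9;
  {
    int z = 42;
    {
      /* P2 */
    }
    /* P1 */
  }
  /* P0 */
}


z declared in the same block as P0
z = 9


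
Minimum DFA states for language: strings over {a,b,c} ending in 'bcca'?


Track the longest suffix of input matching a prefix of 'bcca': 5 classes (prefixes of length 0..4)
Minimal DFA: 5 states


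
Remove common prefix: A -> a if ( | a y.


Common prefix: 'a'
Factored: A -> a A', A' -> if ( | y


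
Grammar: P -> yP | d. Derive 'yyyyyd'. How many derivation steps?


Derivation: P => yP => yyP => yyyP => yyyyP => yyyyyP => yyyyyd
Steps: 6


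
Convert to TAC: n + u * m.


Break into single-operator statements:
t1 = u * m
t2 = n + t1


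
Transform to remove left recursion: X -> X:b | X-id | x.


Left-recursive alternatives: X:b, X-id; non-recursive: x
Introduce X': X -> xX', X' -> :bX' | -idX' | ε


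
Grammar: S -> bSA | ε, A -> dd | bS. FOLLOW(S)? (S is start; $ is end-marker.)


$ ∈ FOLLOW(S). For each A -> αBβ: add FIRST(β)\{ε} to FOLLOW(B); if β nullable, add FOLLOW(A).
FOLLOW(S) = {$, b, d}


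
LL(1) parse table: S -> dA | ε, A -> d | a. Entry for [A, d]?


For [A, d]: 'd' ∈ FIRST(d)
Entry: A -> d


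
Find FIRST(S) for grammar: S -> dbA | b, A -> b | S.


Per alternative of S: FIRST(dbA) = {d}; FIRST(b) = {b}
FIRST(S) = {b, d}


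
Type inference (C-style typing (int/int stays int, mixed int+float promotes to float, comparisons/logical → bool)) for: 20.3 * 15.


Operand types: float * int
Rule: mixed int/float promotes to float; int/int stays int
Result type: float


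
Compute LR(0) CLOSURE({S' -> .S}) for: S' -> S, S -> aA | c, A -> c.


Start: S' -> .S
For each item with dot before a nonterminal B, add B -> .γ for every B-production
Closure: [S' -> .S, S -> .aA, S -> .c]


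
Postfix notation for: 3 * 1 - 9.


Left to right (same or higher precedence on left)
Postfix: 3 1 * 9 -


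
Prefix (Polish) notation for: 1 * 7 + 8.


left-to-right (same/higher precedence on left): tree is (+ (* 1 7) 8)
Prefix: + * 1 7 8


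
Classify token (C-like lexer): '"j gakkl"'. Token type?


Pattern: double-quoted sequence
Type: STRING_LITERAL


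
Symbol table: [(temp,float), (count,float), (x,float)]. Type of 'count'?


Lookup 'count' → type float


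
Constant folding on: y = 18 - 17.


18 - 17 = 1 at compile time
Optimized: y = 1


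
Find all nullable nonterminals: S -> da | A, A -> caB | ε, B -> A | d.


A nonterminal is nullable iff some alternative derives ε (directly, or every symbol in it is nullable)
Nullable: {A, B, S}


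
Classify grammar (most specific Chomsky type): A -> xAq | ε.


Single nonterminal LHS, but x^n q^n is not regular
Classification: Type 2 (Context-Free)


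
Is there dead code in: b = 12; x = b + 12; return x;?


b is read by x's definition; x is returned
No dead code


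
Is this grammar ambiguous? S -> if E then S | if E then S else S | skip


dangling else: 'if E then if E then skip else skip' parses two ways
Ambiguous


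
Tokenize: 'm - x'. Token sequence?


Scan left to right, longest-match per lexeme
Tokens: ID(m), OP(-), ID(x)


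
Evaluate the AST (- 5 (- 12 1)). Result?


Evaluate inner: (- 12 1) = 11
Evaluate root: (- 5 11) = -6
Result: -6


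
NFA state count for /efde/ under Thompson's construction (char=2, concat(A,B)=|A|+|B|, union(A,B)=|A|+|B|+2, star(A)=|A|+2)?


Syntax tree has 4 char leaf(s), 0 union(s), 0 star(s)
chars contribute 4×2 = 8; each union adds +2; each star adds +2
Total: 8 + 0 + 0 = 8 states


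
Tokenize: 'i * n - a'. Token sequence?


Scan left to right, longest-match per lexeme
Tokens: ID(i), OP(*), ID(n), OP(-), ID(a)


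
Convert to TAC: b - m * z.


Break into single-operator statements:
t1 = m * z
t2 = b - t1


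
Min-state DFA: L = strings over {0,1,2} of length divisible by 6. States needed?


Track length mod 6: states 0..5, accept at 0
Minimal DFA: 6 states


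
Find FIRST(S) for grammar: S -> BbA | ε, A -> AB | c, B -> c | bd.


Per alternative of S: FIRST(BbA) = {b, c}; FIRST(ε) = {ε}
FIRST(S) = {b, c, ε}


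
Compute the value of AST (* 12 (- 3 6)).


Evaluate inner: (- 3 6) = -3
Evaluate root: (* 12 -3) = -36
Result: -36


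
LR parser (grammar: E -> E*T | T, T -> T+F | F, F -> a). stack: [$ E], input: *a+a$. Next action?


shift '*' to continue E -> E*T
Action: shift


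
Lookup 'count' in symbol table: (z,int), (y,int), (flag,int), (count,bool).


Lookup 'count' → type bool


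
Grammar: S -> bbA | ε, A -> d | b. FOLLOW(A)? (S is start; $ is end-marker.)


$ ∈ FOLLOW(S). For each A -> αBβ: add FIRST(β)\{ε} to FOLLOW(B); if β nullable, add FOLLOW(A).
FOLLOW(A) = {$}


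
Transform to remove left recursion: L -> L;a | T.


Left-recursive alternatives: L;a; non-recursive: T
Introduce L': L -> TL', L' -> ;aL' | ε


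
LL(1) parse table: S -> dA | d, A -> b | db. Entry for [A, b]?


For [A, b]: 'b' ∈ FIRST(b)
Entry: A -> b


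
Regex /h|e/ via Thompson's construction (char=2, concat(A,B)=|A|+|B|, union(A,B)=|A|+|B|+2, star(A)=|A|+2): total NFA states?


Syntax tree has 2 char leaf(s), 1 union(s), 0 star(s)
chars contribute 2×2 = 4; each union adds +2; each star adds +2
Total: 4 + 2 + 0 = 6 states


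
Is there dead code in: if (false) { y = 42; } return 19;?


condition is constant false, so the whole block is unreachable
Dead: 'if (false) { y = 42; }'


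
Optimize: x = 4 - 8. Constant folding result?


4 - 8 = -4 at compile time
Optimized: x = -4


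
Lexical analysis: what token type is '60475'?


Pattern: digits only
Type: INTEGER_LITERAL


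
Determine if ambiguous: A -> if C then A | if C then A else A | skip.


dangling else: 'if C then if C then skip else skip' parses two ways
Ambiguous


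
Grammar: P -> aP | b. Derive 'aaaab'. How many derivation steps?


Derivation: P => aP => aaP => aaaP => aaaaP => aaaab
Steps: 5


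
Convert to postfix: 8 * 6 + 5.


Left to right (same or higher precedence on left)
Postfix: 8 6 * 5 +


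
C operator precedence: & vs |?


'&' is bitwise AND (level 5); '|' is bitwise OR (level 3)
Higher level binds tighter
'&' has higher precedence than '|'


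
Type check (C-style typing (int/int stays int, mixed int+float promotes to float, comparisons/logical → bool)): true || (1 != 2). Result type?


Operand types: bool || bool
Rule: logical operators take bool operands and yield bool
Result type: bool


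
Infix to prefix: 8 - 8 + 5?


left-to-right (same/higher precedence on left): tree is (+ (- 8 8) 5)
Prefix: + - 8 8 5


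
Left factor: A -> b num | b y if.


Common prefix: 'b'
Factored: A -> b A', A' -> num | y if


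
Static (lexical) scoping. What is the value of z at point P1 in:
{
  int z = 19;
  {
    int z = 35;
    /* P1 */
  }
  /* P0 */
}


z declared in the same block as P1
z = 35


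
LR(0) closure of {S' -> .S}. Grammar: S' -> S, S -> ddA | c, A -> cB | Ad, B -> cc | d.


Start: S' -> .S
For each item with dot before a nonterminal B, add B -> .γ for every B-production
Closure: [S' -> .S, S -> .ddA, S -> .c]


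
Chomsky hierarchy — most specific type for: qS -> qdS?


LHS has context (more than one symbol) and |LHS| ≤ |RHS|
Classification: Type 1 (Context-Sensitive)


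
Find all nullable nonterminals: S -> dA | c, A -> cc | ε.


A nonterminal is nullable iff some alternative derives ε (directly, or every symbol in it is nullable)
Nullable: {A}


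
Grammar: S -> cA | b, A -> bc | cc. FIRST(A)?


Per alternative of A: FIRST(bc) = {b}; FIRST(cc) = {c}
FIRST(A) = {b, c}


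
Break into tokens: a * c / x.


Scan left to right, longest-match per lexeme
Tokens: ID(a), OP(*), ID(c), OP(/), ID(x)


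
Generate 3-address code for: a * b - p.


Break into single-operator statements:
t1 = a * b
t2 = t1 - p


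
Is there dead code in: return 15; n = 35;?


statement follows a return and is unreachable
Dead: 'n = 35'


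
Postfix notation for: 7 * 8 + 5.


Left to right (same or higher precedence on left)
Postfix: 7 8 * 5 +


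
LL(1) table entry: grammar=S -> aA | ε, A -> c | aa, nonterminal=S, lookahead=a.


For [S, a]: 'a' ∈ FIRST(aA)
Entry: S -> aA


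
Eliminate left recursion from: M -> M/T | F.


Left-recursive alternatives: M/T; non-recursive: F
Introduce M': M -> FM', M' -> /TM' | ε


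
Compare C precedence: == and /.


'/' is multiplicative (level 10); '==' is equality (level 6)
Higher level binds tighter
'/' has higher precedence than '=='


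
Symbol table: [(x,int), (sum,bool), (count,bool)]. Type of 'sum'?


Lookup 'sum' → type bool


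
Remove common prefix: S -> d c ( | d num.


Common prefix: 'd'
Factored: S -> d S', S' -> c ( | num


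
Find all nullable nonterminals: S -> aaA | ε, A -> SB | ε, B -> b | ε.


A nonterminal is nullable iff some alternative derives ε (directly, or every symbol in it is nullable)
Nullable: {A, B, S}


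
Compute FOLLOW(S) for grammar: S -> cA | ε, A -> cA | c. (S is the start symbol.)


$ ∈ FOLLOW(S). For each A -> αBβ: add FIRST(β)\{ε} to FOLLOW(B); if β nullable, add FOLLOW(A).
FOLLOW(S) = {$}


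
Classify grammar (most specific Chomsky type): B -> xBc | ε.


Single nonterminal LHS, but x^n c^n is not regular
Classification: Type 2 (Context-Free)


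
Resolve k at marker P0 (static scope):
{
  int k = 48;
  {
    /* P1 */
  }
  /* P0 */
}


k declared in the same block as P0
k = 48


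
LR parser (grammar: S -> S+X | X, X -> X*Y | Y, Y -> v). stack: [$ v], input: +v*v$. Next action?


'v' on top is the handle for Y -> v
Action: reduce (Y -> v)


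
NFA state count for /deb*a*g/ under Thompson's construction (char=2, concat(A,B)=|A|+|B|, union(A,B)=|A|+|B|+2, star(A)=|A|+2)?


Syntax tree has 5 char leaf(s), 0 union(s), 2 star(s)
chars contribute 5×2 = 10; each union adds +2; each star adds +2
Total: 10 + 0 + 4 = 14 states


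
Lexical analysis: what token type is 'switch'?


Pattern: reserved word
Type: KEYWORD


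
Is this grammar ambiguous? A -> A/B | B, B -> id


precedence layered via separate nonterminal B: deterministic
Unambiguous


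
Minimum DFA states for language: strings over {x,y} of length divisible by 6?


Track length mod 6: states 0..5, accept at 0
Minimal DFA: 6 states


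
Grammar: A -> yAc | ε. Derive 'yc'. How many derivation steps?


Derivation: A => yAc => yc
Steps: 2


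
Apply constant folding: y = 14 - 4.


14 - 4 = 10 at compile time
Optimized: y = 10


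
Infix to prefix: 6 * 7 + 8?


left-to-right (same/higher precedence on left): tree is (+ (* 6 7) 8)
Prefix: + * 6 7 8


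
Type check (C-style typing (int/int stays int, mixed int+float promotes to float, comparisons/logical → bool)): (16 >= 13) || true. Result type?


Operand types: bool || bool
Rule: logical operators take bool operands and yield bool
Result type: bool


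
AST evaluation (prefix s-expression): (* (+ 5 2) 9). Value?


Evaluate inner: (+ 5 2) = 7
Evaluate root: (* 7 9) = 63
Result: 63


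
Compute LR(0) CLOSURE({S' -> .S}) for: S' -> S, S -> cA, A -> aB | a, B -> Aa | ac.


Start: S' -> .S
For each item with dot before a nonterminal B, add B -> .γ for every B-production
Closure: [S' -> .S, S -> .cA]


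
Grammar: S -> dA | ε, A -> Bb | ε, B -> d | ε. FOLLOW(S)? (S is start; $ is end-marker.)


$ ∈ FOLLOW(S). For each A -> αBβ: add FIRST(β)\{ε} to FOLLOW(B); if β nullable, add FOLLOW(A).
FOLLOW(S) = {$}


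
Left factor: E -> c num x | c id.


Common prefix: 'c'
Factored: E -> c E', E' -> num x | id


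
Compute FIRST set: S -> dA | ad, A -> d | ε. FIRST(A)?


Per alternative of A: FIRST(d) = {d}; FIRST(ε) = {ε}
FIRST(A) = {d, ε}


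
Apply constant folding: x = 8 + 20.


8 + 20 = 28 at compile time
Optimized: x = 28


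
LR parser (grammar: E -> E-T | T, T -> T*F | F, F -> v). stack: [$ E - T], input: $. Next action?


handle 'E-T' on top; lookahead ∈ FOLLOW(E) = {-, $}
Action: reduce (E -> E-T)


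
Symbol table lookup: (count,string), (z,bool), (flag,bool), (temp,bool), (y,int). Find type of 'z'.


Lookup 'z' → type bool


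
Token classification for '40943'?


Pattern: digits only
Type: INTEGER_LITERAL


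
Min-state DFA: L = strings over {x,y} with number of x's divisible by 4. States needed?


Track (count of x) mod 4: states 0..3, accept at 0
Minimal DFA: 4 states


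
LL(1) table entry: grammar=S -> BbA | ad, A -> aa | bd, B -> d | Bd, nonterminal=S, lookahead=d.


For [S, d]: 'd' ∈ FIRST(BbA)
Entry: S -> BbA


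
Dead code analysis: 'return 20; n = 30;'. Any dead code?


statement follows a return and is unreachable
Dead: 'n = 30'


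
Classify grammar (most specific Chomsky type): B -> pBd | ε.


Single nonterminal LHS, but p^n d^n is not regular
Classification: Type 2 (Context-Free)


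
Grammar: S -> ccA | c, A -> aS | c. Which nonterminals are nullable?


A nonterminal is nullable iff some alternative derives ε (directly, or every symbol in it is nullable)
Nullable: {}


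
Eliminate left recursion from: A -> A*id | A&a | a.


Left-recursive alternatives: A*id, A&a; non-recursive: a
Introduce A': A -> aA', A' -> *idA' | &aA' | ε


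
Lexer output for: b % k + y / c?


Scan left to right, longest-match per lexeme
Tokens: ID(b), OP(%), ID(k), OP(+), ID(y), OP(/), ID(c)


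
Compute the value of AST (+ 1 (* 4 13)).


Evaluate inner: (* 4 13) = 52
Evaluate root: (+ 1 52) = 53
Result: 53


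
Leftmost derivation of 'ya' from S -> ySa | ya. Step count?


Derivation: S => ya
Steps: 1


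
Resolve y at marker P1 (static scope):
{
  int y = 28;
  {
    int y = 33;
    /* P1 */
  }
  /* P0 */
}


y declared in the same block as P1
y = 33


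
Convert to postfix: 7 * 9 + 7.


Left to right (same or higher precedence on left)
Postfix: 7 9 * 7 +


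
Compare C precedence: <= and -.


'-' is additive (level 9); '<=' is relational (level 7)
Higher level binds tighter
'-' has higher precedence than '<='


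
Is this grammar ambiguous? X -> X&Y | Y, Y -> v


precedence layered via separate nonterminal Y: deterministic
Unambiguous


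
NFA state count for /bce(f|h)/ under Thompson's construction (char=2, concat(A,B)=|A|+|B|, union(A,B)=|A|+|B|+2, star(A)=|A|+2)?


Syntax tree has 5 char leaf(s), 1 union(s), 0 star(s)
chars contribute 5×2 = 10; each union adds +2; each star adds +2
Total: 10 + 2 + 0 = 12 states


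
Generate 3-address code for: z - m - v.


Break into single-operator statements:
t1 = z - m
t2 = t1 - v


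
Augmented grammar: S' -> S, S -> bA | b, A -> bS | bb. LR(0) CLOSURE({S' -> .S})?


Start: S' -> .S
For each item with dot before a nonterminal B, add B -> .γ for every B-production
Closure: [S' -> .S, S -> .bA, S -> .b]


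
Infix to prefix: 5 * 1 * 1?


left-to-right (same/higher precedence on left): tree is (* (* 5 1) 1)
Prefix: * * 5 1 1


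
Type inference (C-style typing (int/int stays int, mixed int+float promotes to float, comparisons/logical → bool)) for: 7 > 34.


Operand types: int > int
Rule: comparison yields bool
Result type: bool


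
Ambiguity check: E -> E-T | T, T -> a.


precedence layered via separate nonterminal T: deterministic
Unambiguous


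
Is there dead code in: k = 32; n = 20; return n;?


k is assigned but never read
Dead: 'k = 32'


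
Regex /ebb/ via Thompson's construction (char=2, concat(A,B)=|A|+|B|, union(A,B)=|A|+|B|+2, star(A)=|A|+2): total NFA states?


Syntax tree has 3 char leaf(s), 0 union(s), 0 star(s)
chars contribute 3×2 = 6; each union adds +2; each star adds +2
Total: 6 + 0 + 0 = 6 states


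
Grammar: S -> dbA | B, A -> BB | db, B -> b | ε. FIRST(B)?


Per alternative of B: FIRST(b) = {b}; FIRST(ε) = {ε}
FIRST(B) = {b, ε}


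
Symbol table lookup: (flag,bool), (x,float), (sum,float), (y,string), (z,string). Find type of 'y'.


Lookup 'y' → type string


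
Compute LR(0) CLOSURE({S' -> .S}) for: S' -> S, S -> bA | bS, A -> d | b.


Start: S' -> .S
For each item with dot before a nonterminal B, add B -> .γ for every B-production
Closure: [S' -> .S, S -> .bA, S -> .bS]


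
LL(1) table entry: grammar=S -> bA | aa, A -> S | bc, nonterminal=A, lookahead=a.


For [A, a]: 'a' ∈ FIRST(S)
Entry: A -> S


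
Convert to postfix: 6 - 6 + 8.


Left to right (same or higher precedence on left)
Postfix: 6 6 - 8 +


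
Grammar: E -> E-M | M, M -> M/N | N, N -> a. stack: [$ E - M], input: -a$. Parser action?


handle 'E-M' on top; lookahead ∈ FOLLOW(E) = {-, $}
Action: reduce (E -> E-M)


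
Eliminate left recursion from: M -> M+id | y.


Left-recursive alternatives: M+id; non-recursive: y
Introduce M': M -> yM', M' -> +idM' | ε


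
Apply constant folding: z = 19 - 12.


19 - 12 = 7 at compile time
Optimized: z = 7


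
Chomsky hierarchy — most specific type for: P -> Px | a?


Left-linear: every RHS is a terminal or one nonterminal followed by a terminal
Classification: Type 3 (Regular)


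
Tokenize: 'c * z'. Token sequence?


Scan left to right, longest-match per lexeme
Tokens: ID(c), OP(*), ID(z)


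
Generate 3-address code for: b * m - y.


Break into single-operator statements:
t1 = b * m
t2 = t1 - y


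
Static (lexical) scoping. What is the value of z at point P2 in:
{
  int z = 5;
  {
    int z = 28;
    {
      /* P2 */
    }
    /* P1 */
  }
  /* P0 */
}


P2's block does not declare z; resolves to the enclosing declaration at depth 1
z = 28


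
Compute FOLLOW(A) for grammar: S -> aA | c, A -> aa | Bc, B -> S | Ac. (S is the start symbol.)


$ ∈ FOLLOW(S). For each A -> αBβ: add FIRST(β)\{ε} to FOLLOW(B); if β nullable, add FOLLOW(A).
FOLLOW(A) = {$, c}


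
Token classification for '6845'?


Pattern: digits only
Type: INTEGER_LITERAL


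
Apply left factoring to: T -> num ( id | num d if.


Common prefix: 'num'
Factored: T -> num T', T' -> ( id | d if


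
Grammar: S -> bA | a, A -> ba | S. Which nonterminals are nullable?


A nonterminal is nullable iff some alternative derives ε (directly, or every symbol in it is nullable)
Nullable: {}


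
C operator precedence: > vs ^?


'>' is relational (level 7); '^' is bitwise XOR (level 4)
Higher level binds tighter
'>' has higher precedence than '^'


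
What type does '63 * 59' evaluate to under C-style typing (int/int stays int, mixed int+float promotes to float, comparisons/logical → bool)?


Operand types: int * int
Rule: mixed int/float promotes to float; int/int stays int
Result type: int


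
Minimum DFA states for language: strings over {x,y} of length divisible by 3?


Track length mod 3: states 0..2, accept at 0
Minimal DFA: 3 states


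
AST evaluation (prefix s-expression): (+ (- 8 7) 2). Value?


Evaluate inner: (- 8 7) = 1
Evaluate root: (+ 1 2) = 3
Result: 3


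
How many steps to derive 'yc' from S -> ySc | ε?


Derivation: S => ySc => yc
Steps: 2


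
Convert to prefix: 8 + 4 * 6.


'*' binds tighter: tree is (+ 8 (* 4 6))
Prefix: + 8 * 4 6


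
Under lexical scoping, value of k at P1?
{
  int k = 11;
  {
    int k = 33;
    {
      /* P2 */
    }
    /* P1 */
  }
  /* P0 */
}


k declared in the same block as P1
k = 33


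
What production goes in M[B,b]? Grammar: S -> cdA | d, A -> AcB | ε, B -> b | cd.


For [B, b]: 'b' ∈ FIRST(b)
Entry: B -> b


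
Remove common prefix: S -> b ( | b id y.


Common prefix: 'b'
Factored: S -> b S', S' -> ( | id y


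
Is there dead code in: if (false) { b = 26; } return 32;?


condition is constant false, so the whole block is unreachable
Dead: 'if (false) { b = 26; }'


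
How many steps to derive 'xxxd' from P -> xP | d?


Derivation: P => xP => xxP => xxxP => xxxd
Steps: 4


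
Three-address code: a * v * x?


Break into single-operator statements:
t1 = a * v
t2 = t1 * x


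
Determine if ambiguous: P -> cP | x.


right-linear, alternatives start with distinct terminals 'c' vs 'x': unique leftmost derivation
Unambiguous


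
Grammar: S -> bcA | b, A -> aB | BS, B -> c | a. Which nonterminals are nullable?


A nonterminal is nullable iff some alternative derives ε (directly, or every symbol in it is nullable)
Nullable: {}


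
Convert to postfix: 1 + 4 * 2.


* has higher precedence, evaluate 4*2 first
Postfix: 1 4 2 * +


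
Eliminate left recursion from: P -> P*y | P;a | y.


Left-recursive alternatives: P*y, P;a; non-recursive: y
Introduce P': P -> yP', P' -> *yP' | ;aP' | ε


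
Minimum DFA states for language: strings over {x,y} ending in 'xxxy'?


Track the longest suffix of input matching a prefix of 'xxxy': 5 classes (prefixes of length 0..4)
Minimal DFA: 5 states


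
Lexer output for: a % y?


Scan left to right, longest-match per lexeme
Tokens: ID(a), OP(%), ID(y)


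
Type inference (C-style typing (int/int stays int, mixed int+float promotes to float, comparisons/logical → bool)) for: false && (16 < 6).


Operand types: bool && bool
Rule: logical operators take bool operands and yield bool
Result type: bool


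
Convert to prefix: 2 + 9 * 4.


'*' binds tighter: tree is (+ 2 (* 9 4))
Prefix: + 2 * 9 4


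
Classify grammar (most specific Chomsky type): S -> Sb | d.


Left-linear: every RHS is a terminal or one nonterminal followed by a terminal
Classification: Type 3 (Regular)


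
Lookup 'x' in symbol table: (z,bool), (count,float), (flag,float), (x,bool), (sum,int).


Lookup 'x' → type bool


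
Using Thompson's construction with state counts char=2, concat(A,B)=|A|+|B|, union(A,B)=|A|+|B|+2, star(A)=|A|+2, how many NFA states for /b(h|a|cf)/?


Syntax tree has 5 char leaf(s), 2 union(s), 0 star(s)
chars contribute 5×2 = 10; each union adds +2; each star adds +2
Total: 10 + 4 + 0 = 14 states


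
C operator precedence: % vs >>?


'%' is multiplicative (level 10); '>>' is shift (level 8)
Higher level binds tighter
'%' has higher precedence than '>>'


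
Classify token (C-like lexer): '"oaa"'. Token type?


Pattern: double-quoted sequence
Type: STRING_LITERAL


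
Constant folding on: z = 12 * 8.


12 * 8 = 96 at compile time
Optimized: z = 96


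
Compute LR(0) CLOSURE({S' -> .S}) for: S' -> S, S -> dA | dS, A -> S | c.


Start: S' -> .S
For each item with dot before a nonterminal B, add B -> .γ for every B-production
Closure: [S' -> .S, S -> .dA, S -> .dS]


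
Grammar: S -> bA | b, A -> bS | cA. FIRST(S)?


Per alternative of S: FIRST(bA) = {b}; FIRST(b) = {b}
FIRST(S) = {b}


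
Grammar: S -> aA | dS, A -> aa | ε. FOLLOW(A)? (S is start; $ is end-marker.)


$ ∈ FOLLOW(S). For each A -> αBβ: add FIRST(β)\{ε} to FOLLOW(B); if β nullable, add FOLLOW(A).
FOLLOW(A) = {$}


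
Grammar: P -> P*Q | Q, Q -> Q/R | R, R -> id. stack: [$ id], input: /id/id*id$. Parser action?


'id' on top is the handle for R -> id
Action: reduce (R -> id)


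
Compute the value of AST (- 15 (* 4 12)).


Evaluate inner: (* 4 12) = 48
Evaluate root: (- 15 48) = -33
Result: -33


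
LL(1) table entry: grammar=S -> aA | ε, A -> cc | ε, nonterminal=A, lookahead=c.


For [A, c]: 'c' ∈ FIRST(cc)
Entry: A -> cc


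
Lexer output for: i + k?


Scan left to right, longest-match per lexeme
Tokens: ID(i), OP(+), ID(k)


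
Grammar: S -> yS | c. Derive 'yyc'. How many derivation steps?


Derivation: S => yS => yyS => yyc
Steps: 3


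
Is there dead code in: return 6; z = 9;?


statement follows a return and is unreachable
Dead: 'z = 9'


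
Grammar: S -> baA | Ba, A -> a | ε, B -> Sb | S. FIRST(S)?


Per alternative of S: FIRST(baA) = {b}; FIRST(Ba) = {b}
FIRST(S) = {b}


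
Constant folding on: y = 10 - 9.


10 - 9 = 1 at compile time
Optimized: y = 1


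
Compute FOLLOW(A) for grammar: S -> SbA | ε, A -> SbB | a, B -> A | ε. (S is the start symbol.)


$ ∈ FOLLOW(S). For each A -> αBβ: add FIRST(β)\{ε} to FOLLOW(B); if β nullable, add FOLLOW(A).
FOLLOW(A) = {$, b}


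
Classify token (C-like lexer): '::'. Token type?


Pattern: operator symbol
Type: OPERATOR


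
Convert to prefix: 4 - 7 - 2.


left-to-right (same/higher precedence on left): tree is (- (- 4 7) 2)
Prefix: - - 4 7 2


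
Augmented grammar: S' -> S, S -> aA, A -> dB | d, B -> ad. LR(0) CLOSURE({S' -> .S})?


Start: S' -> .S
For each item with dot before a nonterminal B, add B -> .γ for every B-production
Closure: [S' -> .S, S -> .aA]


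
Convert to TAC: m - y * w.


Break into single-operator statements:
t1 = y * w
t2 = m - t1


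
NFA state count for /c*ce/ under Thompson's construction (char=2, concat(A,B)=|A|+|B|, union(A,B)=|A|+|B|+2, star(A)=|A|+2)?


Syntax tree has 3 char leaf(s), 0 union(s), 1 star(s)
chars contribute 3×2 = 6; each union adds +2; each star adds +2
Total: 6 + 0 + 2 = 8 states


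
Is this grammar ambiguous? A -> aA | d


right-linear, alternatives start with distinct terminals 'a' vs 'd': unique leftmost derivation
Unambiguous


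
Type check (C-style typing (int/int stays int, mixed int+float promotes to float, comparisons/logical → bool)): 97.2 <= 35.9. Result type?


Operand types: float <= float
Rule: comparison yields bool
Result type: bool
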